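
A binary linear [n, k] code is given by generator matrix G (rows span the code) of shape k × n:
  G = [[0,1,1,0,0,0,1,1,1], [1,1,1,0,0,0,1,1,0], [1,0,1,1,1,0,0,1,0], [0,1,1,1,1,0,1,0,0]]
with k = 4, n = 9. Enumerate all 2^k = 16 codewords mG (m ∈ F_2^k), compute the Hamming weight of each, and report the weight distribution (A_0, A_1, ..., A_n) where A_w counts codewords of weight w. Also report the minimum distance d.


Weight distribution: A_0 = 1, A_1 = 1, A_2 = 1, A_3 = 1, A_4 = 5, A_5 = 5, A_6 = 1, A_7 = 1. Minimum distance d = 1.

Enumerate all 2^4 = 16 messages m ∈ F_2^4.
For each, compute codeword c = mG in F_2^9, then tally its weight.
  m = 0000 → c = 000000000, weight = 0.
  m = 1000 → c = 011000111, weight = 5.
  m = 0100 → c = 111000110, weight = 5.
  m = 1100 → c = 100000001, weight = 2.
  m = 0010 → c = 101110010, weight = 5.
  m = 1010 → c = 110110101, weight = 6.
  m = 0110 → c = 010110100, weight = 4.
  m = 1110 → c = 001110011, weight = 5.
  m = 0001 → c = 011110100, weight = 5.
  m = 1001 → c = 000110011, weight = 4.
  m = 0101 → c = 100110010, weight = 4.
  m = 1101 → c = 111110101, weight = 7.
  m = 0011 → c = 110000110, weight = 4.
  m = 1011 → c = 101000001, weight = 3.
  m = 0111 → c = 001000000, weight = 1.
  m = 1111 → c = 010000111, weight = 4.
Tally weights:
  weight 0: 1 codewords.
  weight 1: 1 codewords.
  weight 2: 1 codewords.
  weight 3: 1 codewords.
  weight 4: 5 codewords.
  weight 5: 5 codewords.
  weight 6: 1 codewords.
  weight 7: 1 codewords.
Minimum distance d = smallest w > 0 with A_w > 0 = 1.
Sanity: Σ A_w = 16 = 2^4 = 16 ✓.


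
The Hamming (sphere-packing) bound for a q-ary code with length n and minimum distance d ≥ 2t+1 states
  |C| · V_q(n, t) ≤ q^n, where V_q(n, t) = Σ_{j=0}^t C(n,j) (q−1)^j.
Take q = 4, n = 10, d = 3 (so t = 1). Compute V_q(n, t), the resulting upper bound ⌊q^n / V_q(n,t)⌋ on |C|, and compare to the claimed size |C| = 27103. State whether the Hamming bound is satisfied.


V_q(n, t) = 31, q^n = 1048576, Hamming bound = 33825, |C| = 27103 ≤ bound (satisfied).

Step 1: Compute V_q(n, t) = Σ_{j=0}^1 C(n, j) (q−1)^j.
  j = 0: C(10,0)·(3)^0 = 1·1 = 1.
  j = 1: C(10,1)·(3)^1 = 10·3 = 30.
  V_q(n, t) = 1 + 30 = 31.
Step 2: q^n = 4^10 = 1048576.
Step 3: Hamming bound ⌊q^n / V_q(n,t)⌋ = ⌊1048576/31⌋ = 33825.
Step 4: Compare |C| = 27103 to 33825: satisfied.
The claimed |C| lies below the Hamming bound.


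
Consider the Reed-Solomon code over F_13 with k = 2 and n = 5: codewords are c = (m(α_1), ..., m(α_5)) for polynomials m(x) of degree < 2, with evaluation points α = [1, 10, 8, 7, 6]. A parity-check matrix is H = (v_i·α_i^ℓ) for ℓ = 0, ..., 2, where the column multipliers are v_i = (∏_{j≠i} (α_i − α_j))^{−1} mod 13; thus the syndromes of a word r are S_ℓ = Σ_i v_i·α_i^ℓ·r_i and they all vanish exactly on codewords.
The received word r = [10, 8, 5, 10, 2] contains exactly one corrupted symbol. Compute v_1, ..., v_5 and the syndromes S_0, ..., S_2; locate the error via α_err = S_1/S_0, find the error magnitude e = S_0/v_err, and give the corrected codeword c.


S = (7, 7, 7), error at position 1, error magnitude e = 9, c = [1, 8, 5, 10, 2].

Step 1: column multipliers v_i = (∏_{j≠i}(α_i − α_j))^{−1} mod 13.
  i = 1 (α = 1): (1−10)(1−8)(1−7)(1−6) = (−9)·(−7)·(−6)·(−5) = 1890 ≡ 5, so v_1 = 5^{−1} = 8 (mod 13).
  i = 2 (α = 10): (10−1)(10−8)(10−7)(10−6) = 9·2·3·4 = 216 ≡ 8, so v_2 = 8^{−1} = 5 (mod 13).
  i = 3 (α = 8): (8−1)(8−10)(8−7)(8−6) = 7·(−2)·1·2 = −28 ≡ 11, so v_3 = 11^{−1} = 6 (mod 13).
  i = 4 (α = 7): (7−1)(7−10)(7−8)(7−6) = 6·(−3)·(−1)·1 = 18 ≡ 5, so v_4 = 5^{−1} = 8 (mod 13).
  i = 5 (α = 6): (6−1)(6−10)(6−8)(6−7) = 5·(−4)·(−2)·(−1) = −40 ≡ 12, so v_5 = 12^{−1} = 12 (mod 13).
  v = [8, 5, 6, 8, 12].
Step 2: syndromes of r = [10, 8, 5, 10, 2] (all sums mod 13).
  S_0 = Σ v_i r_i = 8·10 + 5·8 + 6·5 + 8·10 + 12·2 = 254 ≡ 7.
  S_1 = Σ v_i α_i r_i = 8·1·10 + 5·10·8 + 6·8·5 + 8·7·10 + 12·6·2 = 1424 ≡ 7.
  α_i^2 mod 13 = [1, 9, 12, 10, 10].
  S_2 = Σ v_i α_i^2 r_i = 8·1·10 + 5·9·8 + 6·12·5 + 8·10·10 + 12·10·2 = 1840 ≡ 7.
  S = (7, 7, 7) ≠ 0, so r is not a codeword (an error is present).
Step 3: locate the error. For a single error e at position i, S_ℓ = v_i·e·α_i^ℓ, so α_err = S_1/S_0.
  S_0^{−1} = 7^{−1} = 2 (mod 13), so α_err = 7·2 = 14 ≡ 1 = α_1. Error position i = 1.
  Consistency check: S_2/S_1 = 7·2 = 14 ≡ 1 = α_err ✓ (single-error assumption holds).
Step 4: error magnitude e = S_0/v_1 = S_0·∏_{j≠1}(α_1 − α_j) = 7·5 = 35 ≡ 9 (mod 13).
Step 5: correct position 1: c_1 = r_1 − e = 10 − 9 ≡ 1 (mod 13). Hence c = [1, 8, 5, 10, 2].
  Check: interpolating c through the α_i gives m(x) = 6 + 8·x (degree < 2) with m(α_i) = c_i for every i, so c is indeed a codeword.


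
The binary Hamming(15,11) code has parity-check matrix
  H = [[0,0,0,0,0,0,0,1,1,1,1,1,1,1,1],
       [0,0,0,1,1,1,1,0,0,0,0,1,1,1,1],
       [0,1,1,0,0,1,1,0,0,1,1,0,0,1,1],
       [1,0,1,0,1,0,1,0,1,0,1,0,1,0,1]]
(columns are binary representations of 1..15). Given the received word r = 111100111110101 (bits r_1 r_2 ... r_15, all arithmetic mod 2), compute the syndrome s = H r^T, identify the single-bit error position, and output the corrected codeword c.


s = (0, 0, 0, 1)^T, error position = 1, corrected codeword c = 011100111110101

Compute s = H r^T mod 2 one row at a time:
  s_1 = 1 + 1 + 1 + 1 + 0 + 1 + 0 + 1 = 6 ≡ 0 (mod 2).
  s_2 = 1 + 0 + 0 + 1 + 0 + 1 + 0 + 1 = 4 ≡ 0 (mod 2).
  s_3 = 1 + 1 + 0 + 1 + 1 + 1 + 0 + 1 = 6 ≡ 0 (mod 2).
  s_4 = 1 + 1 + 0 + 1 + 1 + 1 + 1 + 1 = 7 ≡ 1 (mod 2).
s = (0, 0, 0, 1)^T — this equals column 1 of H (binary 0001), so error is at position 1.
Correct: flip bit 1 of r = 111100111110101 to get c = 011100111110101.


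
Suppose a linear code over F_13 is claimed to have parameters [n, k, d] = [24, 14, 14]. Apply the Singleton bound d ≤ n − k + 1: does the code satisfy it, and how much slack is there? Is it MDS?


Singleton RHS = n − k + 1 = 11, slack = -3, bound violated (no such code; not MDS).

Singleton bound: d ≤ n − k + 1.
Here n = 24, k = 14, so n − k + 1 = 11.
Given d = 14, check d ≤ 11: NO.
Slack = (n − k + 1) − d = -3.
The slack is negative: d = 14 exceeds n − k + 1 = 11 by 3, so the Singleton bound is violated and no linear [24, 14, 14]_13 code can exist. In particular it is not MDS (MDS requires d = n − k + 1 exactly).
Description: the claimed parameters are [24, 14, 14]_13; such a code would be impossible (violates the Singleton bound).


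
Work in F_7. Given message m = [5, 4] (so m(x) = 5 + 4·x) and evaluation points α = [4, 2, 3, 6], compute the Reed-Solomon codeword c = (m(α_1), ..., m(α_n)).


c = [0, 6, 3, 1]

Message polynomial: m(x) = 5 + 4·x (mod 7).
For each evaluation point α_i, compute m(α_i) mod 7:
  α_1 = 4: Horner steps 4 → 0, so m(4) = 0.
  α_2 = 2: Horner steps 4 → 6, so m(2) = 6.
  α_3 = 3: Horner steps 4 → 3, so m(3) = 3.
  α_4 = 6: Horner steps 4 → 1, so m(6) = 1.
Codeword c = [0, 6, 3, 1] ∈ F_7^4.


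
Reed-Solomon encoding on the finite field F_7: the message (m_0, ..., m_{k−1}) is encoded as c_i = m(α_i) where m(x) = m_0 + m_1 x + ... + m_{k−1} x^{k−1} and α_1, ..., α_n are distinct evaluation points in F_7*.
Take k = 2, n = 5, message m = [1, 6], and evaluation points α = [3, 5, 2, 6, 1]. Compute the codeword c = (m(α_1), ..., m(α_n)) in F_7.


c = [5, 3, 6, 2, 0]

Message polynomial: m(x) = 1 + 6·x (mod 7).
For each evaluation point α_i, compute m(α_i) mod 7:
  α_1 = 3: Horner steps 6 → 5, so m(3) = 5.
  α_2 = 5: Horner steps 6 → 3, so m(5) = 3.
  α_3 = 2: Horner steps 6 → 6, so m(2) = 6.
  α_4 = 6: Horner steps 6 → 2, so m(6) = 2.
  α_5 = 1: Horner steps 6 → 0, so m(1) = 0.
Codeword c = [5, 3, 6, 2, 0] ∈ F_7^5.


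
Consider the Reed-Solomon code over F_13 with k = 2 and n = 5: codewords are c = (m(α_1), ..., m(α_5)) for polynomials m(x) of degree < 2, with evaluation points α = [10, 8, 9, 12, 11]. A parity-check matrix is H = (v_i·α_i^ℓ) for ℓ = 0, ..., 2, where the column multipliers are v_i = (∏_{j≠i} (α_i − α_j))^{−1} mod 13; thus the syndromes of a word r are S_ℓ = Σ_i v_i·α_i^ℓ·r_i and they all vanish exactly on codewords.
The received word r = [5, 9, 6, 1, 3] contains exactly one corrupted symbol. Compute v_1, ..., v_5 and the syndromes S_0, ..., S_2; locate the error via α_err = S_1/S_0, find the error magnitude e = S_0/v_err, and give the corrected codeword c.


S = (11, 8, 7), error at position 3, error magnitude e = 12, c = [5, 9, 7, 1, 3].

Step 1: column multipliers v_i = (∏_{j≠i}(α_i − α_j))^{−1} mod 13.
  i = 1 (α = 10): (10−8)(10−9)(10−12)(10−11) = 2·1·(−2)·(−1) = 4 ≡ 4, so v_1 = 4^{−1} = 10 (mod 13).
  i = 2 (α = 8): (8−10)(8−9)(8−12)(8−11) = (−2)·(−1)·(−4)·(−3) = 24 ≡ 11, so v_2 = 11^{−1} = 6 (mod 13).
  i = 3 (α = 9): (9−10)(9−8)(9−12)(9−11) = (−1)·1·(−3)·(−2) = −6 ≡ 7, so v_3 = 7^{−1} = 2 (mod 13).
  i = 4 (α = 12): (12−10)(12−8)(12−9)(12−11) = 2·4·3·1 = 24 ≡ 11, so v_4 = 11^{−1} = 6 (mod 13).
  i = 5 (α = 11): (11−10)(11−8)(11−9)(11−12) = 1·3·2·(−1) = −6 ≡ 7, so v_5 = 7^{−1} = 2 (mod 13).
  v = [10, 6, 2, 6, 2].
Step 2: syndromes of r = [5, 9, 6, 1, 3] (all sums mod 13).
  S_0 = Σ v_i r_i = 10·5 + 6·9 + 2·6 + 6·1 + 2·3 = 128 ≡ 11.
  S_1 = Σ v_i α_i r_i = 10·10·5 + 6·8·9 + 2·9·6 + 6·12·1 + 2·11·3 = 1178 ≡ 8.
  α_i^2 mod 13 = [9, 12, 3, 1, 4].
  S_2 = Σ v_i α_i^2 r_i = 10·9·5 + 6·12·9 + 2·3·6 + 6·1·1 + 2·4·3 = 1164 ≡ 7.
  S = (11, 8, 7) ≠ 0, so r is not a codeword (an error is present).
Step 3: locate the error. For a single error e at position i, S_ℓ = v_i·e·α_i^ℓ, so α_err = S_1/S_0.
  S_0^{−1} = 11^{−1} = 6 (mod 13), so α_err = 8·6 = 48 ≡ 9 = α_3. Error position i = 3.
  Consistency check: S_2/S_1 = 7·5 = 35 ≡ 9 = α_err ✓ (single-error assumption holds).
Step 4: error magnitude e = S_0/v_3 = S_0·∏_{j≠3}(α_3 − α_j) = 11·7 = 77 ≡ 12 (mod 13).
Step 5: correct position 3: c_3 = r_3 − e = 6 − 12 ≡ 7 (mod 13). Hence c = [5, 9, 7, 1, 3].
  Check: interpolating c through the α_i gives m(x) = 12 + 11·x (degree < 2) with m(α_i) = c_i for every i, so c is indeed a codeword.


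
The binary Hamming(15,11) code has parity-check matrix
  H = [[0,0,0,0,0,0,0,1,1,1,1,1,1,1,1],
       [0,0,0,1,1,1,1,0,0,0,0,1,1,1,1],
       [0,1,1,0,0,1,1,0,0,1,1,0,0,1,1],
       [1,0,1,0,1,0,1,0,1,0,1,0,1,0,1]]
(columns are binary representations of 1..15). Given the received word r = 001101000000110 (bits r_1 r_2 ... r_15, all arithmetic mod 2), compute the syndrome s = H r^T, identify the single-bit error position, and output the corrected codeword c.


s = (0, 0, 1, 0)^T, error position = 2, corrected codeword c = 011101000000110

Compute s = H r^T mod 2 one row at a time:
  s_1 = 0 + 0 + 0 + 0 + 0 + 1 + 1 + 0 = 2 ≡ 0 (mod 2).
  s_2 = 1 + 0 + 1 + 0 + 0 + 1 + 1 + 0 = 4 ≡ 0 (mod 2).
  s_3 = 0 + 1 + 1 + 0 + 0 + 0 + 1 + 0 = 3 ≡ 1 (mod 2).
  s_4 = 0 + 1 + 0 + 0 + 0 + 0 + 1 + 0 = 2 ≡ 0 (mod 2).
s = (0, 0, 1, 0)^T — this equals column 2 of H (binary 0010), so error is at position 2.
Correct: flip bit 2 of r = 001101000000110 to get c = 011101000000110.


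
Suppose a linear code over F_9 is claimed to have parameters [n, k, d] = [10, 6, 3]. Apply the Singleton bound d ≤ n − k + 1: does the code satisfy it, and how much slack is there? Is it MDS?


Singleton RHS = n − k + 1 = 5, slack = 2, bound satisfied, not MDS.

Singleton bound: d ≤ n − k + 1.
Here n = 10, k = 6, so n − k + 1 = 5.
Given d = 3, check d ≤ 5: YES.
Slack = (n − k + 1) − d = 2.
The code is NOT MDS (slack = 2 > 0).
Description: the claimed parameters are [10, 6, 3]_9; such a code would be non-MDS.


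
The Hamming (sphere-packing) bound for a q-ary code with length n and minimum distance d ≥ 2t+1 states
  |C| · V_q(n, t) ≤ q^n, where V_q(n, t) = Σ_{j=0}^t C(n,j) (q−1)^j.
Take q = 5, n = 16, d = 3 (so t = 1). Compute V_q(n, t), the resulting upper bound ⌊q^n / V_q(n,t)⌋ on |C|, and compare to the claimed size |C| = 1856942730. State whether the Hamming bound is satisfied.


V_q(n, t) = 65, q^n = 152587890625, Hamming bound = 2347506009, |C| = 1856942730 ≤ bound (satisfied).

Step 1: Compute V_q(n, t) = Σ_{j=0}^1 C(n, j) (q−1)^j.
  j = 0: C(16,0)·(4)^0 = 1·1 = 1.
  j = 1: C(16,1)·(4)^1 = 16·4 = 64.
  V_q(n, t) = 1 + 64 = 65.
Step 2: q^n = 5^16 = 152587890625.
Step 3: Hamming bound ⌊q^n / V_q(n,t)⌋ = ⌊152587890625/65⌋ = 2347506009.
Step 4: Compare |C| = 1856942730 to 2347506009: satisfied.
The claimed |C| lies below the Hamming bound.


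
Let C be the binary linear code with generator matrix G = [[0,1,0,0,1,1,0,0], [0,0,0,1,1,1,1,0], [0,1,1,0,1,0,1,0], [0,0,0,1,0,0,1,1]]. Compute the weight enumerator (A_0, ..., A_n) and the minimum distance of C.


Weight distribution: A_0 = 1, A_2 = 1, A_3 = 6, A_4 = 5, A_5 = 2, A_6 = 1. Minimum distance d = 2.

Enumerate all 2^4 = 16 messages m ∈ F_2^4.
For each, compute codeword c = mG in F_2^8, then tally its weight.
  m = 0000 → c = 00000000, weight = 0.
  m = 1000 → c = 01001100, weight = 3.
  m = 0100 → c = 00011110, weight = 4.
  m = 1100 → c = 01010010, weight = 3.
  m = 0010 → c = 01101010, weight = 4.
  m = 1010 → c = 00100110, weight = 3.
  m = 0110 → c = 01110100, weight = 4.
  m = 1110 → c = 00111000, weight = 3.
  m = 0001 → c = 00010011, weight = 3.
  m = 1001 → c = 01011111, weight = 6.
  m = 0101 → c = 00001101, weight = 3.
  m = 1101 → c = 01000001, weight = 2.
  m = 0011 → c = 01111001, weight = 5.
  m = 1011 → c = 00110101, weight = 4.
  m = 0111 → c = 01100111, weight = 5.
  m = 1111 → c = 00101011, weight = 4.
Tally weights:
  weight 0: 1 codewords.
  weight 2: 1 codewords.
  weight 3: 6 codewords.
  weight 4: 5 codewords.
  weight 5: 2 codewords.
  weight 6: 1 codewords.
Minimum distance d = smallest w > 0 with A_w > 0 = 2.
Sanity: Σ A_w = 16 = 2^4 = 16 ✓.


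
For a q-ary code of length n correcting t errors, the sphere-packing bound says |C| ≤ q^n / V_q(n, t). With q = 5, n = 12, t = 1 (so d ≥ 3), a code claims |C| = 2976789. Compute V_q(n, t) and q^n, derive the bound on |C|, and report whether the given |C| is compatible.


V_q(n, t) = 49, q^n = 244140625, Hamming bound = 4982461, |C| = 2976789 ≤ bound (satisfied).

Step 1: Compute V_q(n, t) = Σ_{j=0}^1 C(n, j) (q−1)^j.
  j = 0: C(12,0)·(4)^0 = 1·1 = 1.
  j = 1: C(12,1)·(4)^1 = 12·4 = 48.
  V_q(n, t) = 1 + 48 = 49.
Step 2: q^n = 5^12 = 244140625.
Step 3: Hamming bound ⌊q^n / V_q(n,t)⌋ = ⌊244140625/49⌋ = 4982461.
Step 4: Compare |C| = 2976789 to 4982461: satisfied.
The claimed |C| lies below the Hamming bound.


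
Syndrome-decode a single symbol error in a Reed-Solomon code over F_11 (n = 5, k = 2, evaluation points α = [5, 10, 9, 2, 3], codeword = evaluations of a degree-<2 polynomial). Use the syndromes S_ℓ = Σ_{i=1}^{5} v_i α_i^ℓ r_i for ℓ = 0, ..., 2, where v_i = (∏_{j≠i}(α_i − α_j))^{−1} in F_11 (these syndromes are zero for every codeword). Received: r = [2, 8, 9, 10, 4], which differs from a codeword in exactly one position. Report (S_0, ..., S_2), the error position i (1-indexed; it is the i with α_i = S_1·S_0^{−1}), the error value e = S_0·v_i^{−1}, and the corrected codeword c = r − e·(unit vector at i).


S = (9, 7, 3), error at position 4, error magnitude e = 5, c = [2, 8, 9, 5, 4].

Step 1: column multipliers v_i = (∏_{j≠i}(α_i − α_j))^{−1} mod 11.
  i = 1 (α = 5): (5−10)(5−9)(5−2)(5−3) = (−5)·(−4)·3·2 = 120 ≡ 10, so v_1 = 10^{−1} = 10 (mod 11).
  i = 2 (α = 10): (10−5)(10−9)(10−2)(10−3) = 5·1·8·7 = 280 ≡ 5, so v_2 = 5^{−1} = 9 (mod 11).
  i = 3 (α = 9): (9−5)(9−10)(9−2)(9−3) = 4·(−1)·7·6 = −168 ≡ 8, so v_3 = 8^{−1} = 7 (mod 11).
  i = 4 (α = 2): (2−5)(2−10)(2−9)(2−3) = (−3)·(−8)·(−7)·(−1) = 168 ≡ 3, so v_4 = 3^{−1} = 4 (mod 11).
  i = 5 (α = 3): (3−5)(3−10)(3−9)(3−2) = (−2)·(−7)·(−6)·1 = −84 ≡ 4, so v_5 = 4^{−1} = 3 (mod 11).
  v = [10, 9, 7, 4, 3].
Step 2: syndromes of r = [2, 8, 9, 10, 4] (all sums mod 11).
  S_0 = Σ v_i r_i = 10·2 + 9·8 + 7·9 + 4·10 + 3·4 = 207 ≡ 9.
  S_1 = Σ v_i α_i r_i = 10·5·2 + 9·10·8 + 7·9·9 + 4·2·10 + 3·3·4 = 1503 ≡ 7.
  α_i^2 mod 11 = [3, 1, 4, 4, 9].
  S_2 = Σ v_i α_i^2 r_i = 10·3·2 + 9·1·8 + 7·4·9 + 4·4·10 + 3·9·4 = 652 ≡ 3.
  S = (9, 7, 3) ≠ 0, so r is not a codeword (an error is present).
Step 3: locate the error. For a single error e at position i, S_ℓ = v_i·e·α_i^ℓ, so α_err = S_1/S_0.
  S_0^{−1} = 9^{−1} = 5 (mod 11), so α_err = 7·5 = 35 ≡ 2 = α_4. Error position i = 4.
  Consistency check: S_2/S_1 = 3·8 = 24 ≡ 2 = α_err ✓ (single-error assumption holds).
Step 4: error magnitude e = S_0/v_4 = S_0·∏_{j≠4}(α_4 − α_j) = 9·3 = 27 ≡ 5 (mod 11).
Step 5: correct position 4: c_4 = r_4 − e = 10 − 5 ≡ 5 (mod 11). Hence c = [2, 8, 9, 5, 4].
  Check: interpolating c through the α_i gives m(x) = 7 + 10·x (degree < 2) with m(α_i) = c_i for every i, so c is indeed a codeword.


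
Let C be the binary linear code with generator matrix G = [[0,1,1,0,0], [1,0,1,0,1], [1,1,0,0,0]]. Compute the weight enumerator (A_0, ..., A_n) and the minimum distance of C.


Weight distribution: A_0 = 1, A_1 = 1, A_2 = 3, A_3 = 3. Minimum distance d = 1.

Enumerate all 2^3 = 8 messages m ∈ F_2^3.
For each, compute codeword c = mG in F_2^5, then tally its weight.
  m = 000 → c = 00000, weight = 0.
  m = 100 → c = 01100, weight = 2.
  m = 010 → c = 10101, weight = 3.
  m = 110 → c = 11001, weight = 3.
  m = 001 → c = 11000, weight = 2.
  m = 101 → c = 10100, weight = 2.
  m = 011 → c = 01101, weight = 3.
  m = 111 → c = 00001, weight = 1.
Tally weights:
  weight 0: 1 codewords.
  weight 1: 1 codewords.
  weight 2: 3 codewords.
  weight 3: 3 codewords.
Minimum distance d = smallest w > 0 with A_w > 0 = 1.
Sanity: Σ A_w = 8 = 2^3 = 8 ✓.


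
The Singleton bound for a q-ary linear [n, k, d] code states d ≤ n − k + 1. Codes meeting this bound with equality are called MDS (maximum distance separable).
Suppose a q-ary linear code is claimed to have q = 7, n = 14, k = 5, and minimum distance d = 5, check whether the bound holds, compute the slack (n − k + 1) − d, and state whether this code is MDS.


Singleton RHS = n − k + 1 = 10, slack = 5, bound satisfied, not MDS.

Singleton bound: d ≤ n − k + 1.
Here n = 14, k = 5, so n − k + 1 = 10.
Given d = 5, check d ≤ 10: YES.
Slack = (n − k + 1) − d = 5.
The code is NOT MDS (slack = 5 > 0).
Description: the claimed parameters are [14, 5, 5]_7; such a code would be non-MDS.


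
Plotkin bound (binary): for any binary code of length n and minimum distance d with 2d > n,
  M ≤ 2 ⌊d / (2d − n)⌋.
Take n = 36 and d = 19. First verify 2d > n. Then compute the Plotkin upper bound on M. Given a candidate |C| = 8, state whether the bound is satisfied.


Plotkin bound M ≤ 18; given |C| = 8 ≤ bound (satisfied).

Check applicability: 2d = 38, n = 36.
2d − n = 2 > 0, so Plotkin applies.
Compute d/(2d−n) = 19/2 ≈ 9.5000.
⌊d/(2d−n)⌋ = 9.
Plotkin bound: M ≤ 2·9 = 18.
Given |C| = 8, check: satisfied.
This |C| is below the Plotkin bound.


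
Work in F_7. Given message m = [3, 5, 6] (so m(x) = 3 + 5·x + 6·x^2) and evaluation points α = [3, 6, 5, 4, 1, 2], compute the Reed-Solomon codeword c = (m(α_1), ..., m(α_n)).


c = [2, 4, 3, 0, 0, 2]

Message polynomial: m(x) = 3 + 5·x + 6·x^2 (mod 7).
For each evaluation point α_i, compute m(α_i) mod 7:
  α_1 = 3: Horner steps 6 → 2 → 2, so m(3) = 2.
  α_2 = 6: Horner steps 6 → 6 → 4, so m(6) = 4.
  α_3 = 5: Horner steps 6 → 0 → 3, so m(5) = 3.
  α_4 = 4: Horner steps 6 → 1 → 0, so m(4) = 0.
  α_5 = 1: Horner steps 6 → 4 → 0, so m(1) = 0.
  α_6 = 2: Horner steps 6 → 3 → 2, so m(2) = 2.
Codeword c = [2, 4, 3, 0, 0, 2] ∈ F_7^6.


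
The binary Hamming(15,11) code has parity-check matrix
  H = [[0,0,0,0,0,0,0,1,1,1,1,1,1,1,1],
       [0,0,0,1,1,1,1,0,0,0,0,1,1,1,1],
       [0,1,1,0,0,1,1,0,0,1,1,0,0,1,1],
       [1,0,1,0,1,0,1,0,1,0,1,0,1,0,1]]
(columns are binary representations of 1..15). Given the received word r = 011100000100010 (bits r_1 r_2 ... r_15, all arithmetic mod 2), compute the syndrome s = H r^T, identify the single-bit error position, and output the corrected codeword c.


s = (0, 0, 0, 1)^T, error position = 1, corrected codeword c = 111100000100010

Compute s = H r^T mod 2 one row at a time:
  s_1 = 0 + 0 + 1 + 0 + 0 + 0 + 1 + 0 = 2 ≡ 0 (mod 2).
  s_2 = 1 + 0 + 0 + 0 + 0 + 0 + 1 + 0 = 2 ≡ 0 (mod 2).
  s_3 = 1 + 1 + 0 + 0 + 1 + 0 + 1 + 0 = 4 ≡ 0 (mod 2).
  s_4 = 0 + 1 + 0 + 0 + 0 + 0 + 0 + 0 = 1 ≡ 1 (mod 2).
s = (0, 0, 0, 1)^T — this equals column 1 of H (binary 0001), so error is at position 1.
Correct: flip bit 1 of r = 011100000100010 to get c = 111100000100010.


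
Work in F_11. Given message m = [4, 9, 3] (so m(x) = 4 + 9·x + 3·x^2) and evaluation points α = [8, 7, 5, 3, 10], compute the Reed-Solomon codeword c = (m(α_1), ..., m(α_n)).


c = [4, 5, 3, 3, 9]

Message polynomial: m(x) = 4 + 9·x + 3·x^2 (mod 11).
For each evaluation point α_i, compute m(α_i) mod 11:
  α_1 = 8: Horner steps 3 → 0 → 4, so m(8) = 4.
  α_2 = 7: Horner steps 3 → 8 → 5, so m(7) = 5.
  α_3 = 5: Horner steps 3 → 2 → 3, so m(5) = 3.
  α_4 = 3: Horner steps 3 → 7 → 3, so m(3) = 3.
  α_5 = 10: Horner steps 3 → 6 → 9, so m(10) = 9.
Codeword c = [4, 5, 3, 3, 9] ∈ F_11^5.


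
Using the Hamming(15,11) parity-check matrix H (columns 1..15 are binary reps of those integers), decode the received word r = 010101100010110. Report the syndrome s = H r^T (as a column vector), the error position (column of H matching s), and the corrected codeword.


s = (1, 1, 1, 1)^T, error position = 15, corrected codeword c = 010101100010111

Compute s = H r^T mod 2 one row at a time:
  s_1 = 0 + 0 + 0 + 1 + 0 + 1 + 1 + 0 = 3 ≡ 1 (mod 2).
  s_2 = 1 + 0 + 1 + 1 + 0 + 1 + 1 + 0 = 5 ≡ 1 (mod 2).
  s_3 = 1 + 0 + 1 + 1 + 0 + 1 + 1 + 0 = 5 ≡ 1 (mod 2).
  s_4 = 0 + 0 + 0 + 1 + 0 + 1 + 1 + 0 = 3 ≡ 1 (mod 2).
s = (1, 1, 1, 1)^T — this equals column 15 of H (binary 1111), so error is at position 15.
Correct: flip bit 15 of r = 010101100010110 to get c = 010101100010111.


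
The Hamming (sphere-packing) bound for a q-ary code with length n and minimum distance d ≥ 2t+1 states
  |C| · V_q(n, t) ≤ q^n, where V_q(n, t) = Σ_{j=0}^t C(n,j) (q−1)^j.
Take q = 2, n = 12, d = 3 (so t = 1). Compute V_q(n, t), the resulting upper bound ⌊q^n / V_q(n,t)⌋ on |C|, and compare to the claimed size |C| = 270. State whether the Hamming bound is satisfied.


V_q(n, t) = 13, q^n = 4096, Hamming bound = 315, |C| = 270 ≤ bound (satisfied).

Step 1: Compute V_q(n, t) = Σ_{j=0}^1 C(n, j) (q−1)^j.
  j = 0: C(12,0)·(1)^0 = 1·1 = 1.
  j = 1: C(12,1)·(1)^1 = 12·1 = 12.
  V_q(n, t) = 1 + 12 = 13.
Step 2: q^n = 2^12 = 4096.
Step 3: Hamming bound ⌊q^n / V_q(n,t)⌋ = ⌊4096/13⌋ = 315.
Step 4: Compare |C| = 270 to 315: satisfied.
The claimed |C| lies below the Hamming bound.


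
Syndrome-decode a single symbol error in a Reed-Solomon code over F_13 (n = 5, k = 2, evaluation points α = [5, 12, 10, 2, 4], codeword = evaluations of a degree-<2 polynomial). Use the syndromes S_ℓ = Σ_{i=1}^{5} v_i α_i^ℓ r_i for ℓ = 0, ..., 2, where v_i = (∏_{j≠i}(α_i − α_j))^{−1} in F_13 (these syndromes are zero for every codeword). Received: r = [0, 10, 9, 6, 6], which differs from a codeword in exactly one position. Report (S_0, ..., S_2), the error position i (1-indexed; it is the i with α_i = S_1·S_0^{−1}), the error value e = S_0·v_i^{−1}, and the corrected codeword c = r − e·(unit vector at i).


S = (12, 11, 9), error at position 4, error magnitude e = 1, c = [0, 10, 9, 5, 6].

Step 1: column multipliers v_i = (∏_{j≠i}(α_i − α_j))^{−1} mod 13.
  i = 1 (α = 5): (5−12)(5−10)(5−2)(5−4) = (−7)·(−5)·3·1 = 105 ≡ 1, so v_1 = 1^{−1} = 1 (mod 13).
  i = 2 (α = 12): (12−5)(12−10)(12−2)(12−4) = 7·2·10·8 = 1120 ≡ 2, so v_2 = 2^{−1} = 7 (mod 13).
  i = 3 (α = 10): (10−5)(10−12)(10−2)(10−4) = 5·(−2)·8·6 = −480 ≡ 1, so v_3 = 1^{−1} = 1 (mod 13).
  i = 4 (α = 2): (2−5)(2−12)(2−10)(2−4) = (−3)·(−10)·(−8)·(−2) = 480 ≡ 12, so v_4 = 12^{−1} = 12 (mod 13).
  i = 5 (α = 4): (4−5)(4−12)(4−10)(4−2) = (−1)·(−8)·(−6)·2 = −96 ≡ 8, so v_5 = 8^{−1} = 5 (mod 13).
  v = [1, 7, 1, 12, 5].
Step 2: syndromes of r = [0, 10, 9, 6, 6] (all sums mod 13).
  S_0 = Σ v_i r_i = 1·0 + 7·10 + 1·9 + 12·6 + 5·6 = 181 ≡ 12.
  S_1 = Σ v_i α_i r_i = 1·5·0 + 7·12·10 + 1·10·9 + 12·2·6 + 5·4·6 = 1194 ≡ 11.
  α_i^2 mod 13 = [12, 1, 9, 4, 3].
  S_2 = Σ v_i α_i^2 r_i = 1·12·0 + 7·1·10 + 1·9·9 + 12·4·6 + 5·3·6 = 529 ≡ 9.
  S = (12, 11, 9) ≠ 0, so r is not a codeword (an error is present).
Step 3: locate the error. For a single error e at position i, S_ℓ = v_i·e·α_i^ℓ, so α_err = S_1/S_0.
  S_0^{−1} = 12^{−1} = 12 (mod 13), so α_err = 11·12 = 132 ≡ 2 = α_4. Error position i = 4.
  Consistency check: S_2/S_1 = 9·6 = 54 ≡ 2 = α_err ✓ (single-error assumption holds).
Step 4: error magnitude e = S_0/v_4 = S_0·∏_{j≠4}(α_4 − α_j) = 12·12 = 144 ≡ 1 (mod 13).
Step 5: correct position 4: c_4 = r_4 − e = 6 − 1 ≡ 5 (mod 13). Hence c = [0, 10, 9, 5, 6].
  Check: interpolating c through the α_i gives m(x) = 4 + 7·x (degree < 2) with m(α_i) = c_i for every i, so c is indeed a codeword.


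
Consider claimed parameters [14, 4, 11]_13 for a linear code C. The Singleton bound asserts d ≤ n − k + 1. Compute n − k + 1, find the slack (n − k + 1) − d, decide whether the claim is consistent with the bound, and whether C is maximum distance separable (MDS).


Singleton RHS = n − k + 1 = 11, slack = 0, bound satisfied, MDS.

Singleton bound: d ≤ n − k + 1.
Here n = 14, k = 4, so n − k + 1 = 11.
Given d = 11, check d ≤ 11: YES.
Slack = (n − k + 1) − d = 0.
The code is MDS (slack = 0).
Description: the claimed parameters are [14, 4, 11]_13; such a code would be MDS (meets Singleton bound).


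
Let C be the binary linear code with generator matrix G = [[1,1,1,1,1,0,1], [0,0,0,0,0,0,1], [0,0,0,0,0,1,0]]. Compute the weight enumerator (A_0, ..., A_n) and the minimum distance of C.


Weight distribution: A_0 = 1, A_1 = 2, A_2 = 1, A_5 = 1, A_6 = 2, A_7 = 1. Minimum distance d = 1.

Enumerate all 2^3 = 8 messages m ∈ F_2^3.
For each, compute codeword c = mG in F_2^7, then tally its weight.
  m = 000 → c = 0000000, weight = 0.
  m = 100 → c = 1111101, weight = 6.
  m = 010 → c = 0000001, weight = 1.
  m = 110 → c = 1111100, weight = 5.
  m = 001 → c = 0000010, weight = 1.
  m = 101 → c = 1111111, weight = 7.
  m = 011 → c = 0000011, weight = 2.
  m = 111 → c = 1111110, weight = 6.
Tally weights:
  weight 0: 1 codewords.
  weight 1: 2 codewords.
  weight 2: 1 codewords.
  weight 5: 1 codewords.
  weight 6: 2 codewords.
  weight 7: 1 codewords.
Minimum distance d = smallest w > 0 with A_w > 0 = 1.
Sanity: Σ A_w = 8 = 2^3 = 8 ✓.


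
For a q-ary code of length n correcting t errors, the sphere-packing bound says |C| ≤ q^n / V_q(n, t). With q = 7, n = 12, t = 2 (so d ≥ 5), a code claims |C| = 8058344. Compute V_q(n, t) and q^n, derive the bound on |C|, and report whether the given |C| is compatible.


V_q(n, t) = 2449, q^n = 13841287201, Hamming bound = 5651811, |C| = 8058344 > bound (violated).

Step 1: Compute V_q(n, t) = Σ_{j=0}^2 C(n, j) (q−1)^j.
  j = 0: C(12,0)·(6)^0 = 1·1 = 1.
  j = 1: C(12,1)·(6)^1 = 12·6 = 72.
  j = 2: C(12,2)·(6)^2 = 66·36 = 2376.
  V_q(n, t) = 1 + 72 + 2376 = 2449.
Step 2: q^n = 7^12 = 13841287201.
Step 3: Hamming bound ⌊q^n / V_q(n,t)⌋ = ⌊13841287201/2449⌋ = 5651811.
Step 4: Compare |C| = 8058344 to 5651811: violated.
The claimed |C| lies above the Hamming bound, so no 7-ary code of length 12 with d ≥ 5 can have 8058344 codewords.


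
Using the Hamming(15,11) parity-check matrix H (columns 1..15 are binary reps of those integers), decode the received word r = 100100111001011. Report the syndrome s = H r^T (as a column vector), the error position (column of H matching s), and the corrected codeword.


s = (1, 1, 1, 0)^T, error position = 14, corrected codeword c = 100100111001001

Compute s = H r^T mod 2 one row at a time:
  s_1 = 1 + 1 + 0 + 0 + 1 + 0 + 1 + 1 = 5 ≡ 1 (mod 2).
  s_2 = 1 + 0 + 0 + 1 + 1 + 0 + 1 + 1 = 5 ≡ 1 (mod 2).
  s_3 = 0 + 0 + 0 + 1 + 0 + 0 + 1 + 1 = 3 ≡ 1 (mod 2).
  s_4 = 1 + 0 + 0 + 1 + 1 + 0 + 0 + 1 = 4 ≡ 0 (mod 2).
s = (1, 1, 1, 0)^T — this equals column 14 of H (binary 1110), so error is at position 14.
Correct: flip bit 14 of r = 100100111001011 to get c = 100100111001001.


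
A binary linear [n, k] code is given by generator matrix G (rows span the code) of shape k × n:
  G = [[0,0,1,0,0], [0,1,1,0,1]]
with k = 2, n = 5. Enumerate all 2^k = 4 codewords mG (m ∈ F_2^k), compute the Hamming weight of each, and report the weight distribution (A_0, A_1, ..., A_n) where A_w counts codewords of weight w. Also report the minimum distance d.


Weight distribution: A_0 = 1, A_1 = 1, A_2 = 1, A_3 = 1. Minimum distance d = 1.

Enumerate all 2^2 = 4 messages m ∈ F_2^2.
For each, compute codeword c = mG in F_2^5, then tally its weight.
  m = 00 → c = 00000, weight = 0.
  m = 10 → c = 00100, weight = 1.
  m = 01 → c = 01101, weight = 3.
  m = 11 → c = 01001, weight = 2.
Tally weights:
  weight 0: 1 codewords.
  weight 1: 1 codewords.
  weight 2: 1 codewords.
  weight 3: 1 codewords.
Minimum distance d = smallest w > 0 with A_w > 0 = 1.
Sanity: Σ A_w = 4 = 2^2 = 4 ✓.


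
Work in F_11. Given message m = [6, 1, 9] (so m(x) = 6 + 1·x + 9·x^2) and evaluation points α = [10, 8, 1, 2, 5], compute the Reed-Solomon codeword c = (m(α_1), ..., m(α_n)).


c = [3, 7, 5, 0, 5]

Message polynomial: m(x) = 6 + 1·x + 9·x^2 (mod 11).
For each evaluation point α_i, compute m(α_i) mod 11:
  α_1 = 10: Horner steps 9 → 3 → 3, so m(10) = 3.
  α_2 = 8: Horner steps 9 → 7 → 7, so m(8) = 7.
  α_3 = 1: Horner steps 9 → 10 → 5, so m(1) = 5.
  α_4 = 2: Horner steps 9 → 8 → 0, so m(2) = 0.
  α_5 = 5: Horner steps 9 → 2 → 5, so m(5) = 5.
Codeword c = [3, 7, 5, 0, 5] ∈ F_11^5.


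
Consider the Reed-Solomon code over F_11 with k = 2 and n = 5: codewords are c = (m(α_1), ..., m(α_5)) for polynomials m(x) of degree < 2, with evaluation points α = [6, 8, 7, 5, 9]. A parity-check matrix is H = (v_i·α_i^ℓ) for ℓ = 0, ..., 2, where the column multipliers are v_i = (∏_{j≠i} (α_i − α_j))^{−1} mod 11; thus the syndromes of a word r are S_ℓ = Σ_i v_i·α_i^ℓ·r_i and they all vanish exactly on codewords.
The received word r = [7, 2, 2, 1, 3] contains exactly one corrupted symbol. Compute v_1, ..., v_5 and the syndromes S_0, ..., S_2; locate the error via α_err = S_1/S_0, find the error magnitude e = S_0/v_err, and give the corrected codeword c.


S = (1, 8, 9), error at position 2, error magnitude e = 5, c = [7, 8, 2, 1, 3].

Step 1: column multipliers v_i = (∏_{j≠i}(α_i − α_j))^{−1} mod 11.
  i = 1 (α = 6): (6−8)(6−7)(6−5)(6−9) = (−2)·(−1)·1·(−3) = −6 ≡ 5, so v_1 = 5^{−1} = 9 (mod 11).
  i = 2 (α = 8): (8−6)(8−7)(8−5)(8−9) = 2·1·3·(−1) = −6 ≡ 5, so v_2 = 5^{−1} = 9 (mod 11).
  i = 3 (α = 7): (7−6)(7−8)(7−5)(7−9) = 1·(−1)·2·(−2) = 4 ≡ 4, so v_3 = 4^{−1} = 3 (mod 11).
  i = 4 (α = 5): (5−6)(5−8)(5−7)(5−9) = (−1)·(−3)·(−2)·(−4) = 24 ≡ 2, so v_4 = 2^{−1} = 6 (mod 11).
  i = 5 (α = 9): (9−6)(9−8)(9−7)(9−5) = 3·1·2·4 = 24 ≡ 2, so v_5 = 2^{−1} = 6 (mod 11).
  v = [9, 9, 3, 6, 6].
Step 2: syndromes of r = [7, 2, 2, 1, 3] (all sums mod 11).
  S_0 = Σ v_i r_i = 9·7 + 9·2 + 3·2 + 6·1 + 6·3 = 111 ≡ 1.
  S_1 = Σ v_i α_i r_i = 9·6·7 + 9·8·2 + 3·7·2 + 6·5·1 + 6·9·3 = 756 ≡ 8.
  α_i^2 mod 11 = [3, 9, 5, 3, 4].
  S_2 = Σ v_i α_i^2 r_i = 9·3·7 + 9·9·2 + 3·5·2 + 6·3·1 + 6·4·3 = 471 ≡ 9.
  S = (1, 8, 9) ≠ 0, so r is not a codeword (an error is present).
Step 3: locate the error. For a single error e at position i, S_ℓ = v_i·e·α_i^ℓ, so α_err = S_1/S_0.
  S_0^{−1} = 1^{−1} = 1 (mod 11), so α_err = 8·1 = 8 ≡ 8 = α_2. Error position i = 2.
  Consistency check: S_2/S_1 = 9·7 = 63 ≡ 8 = α_err ✓ (single-error assumption holds).
Step 4: error magnitude e = S_0/v_2 = S_0·∏_{j≠2}(α_2 − α_j) = 1·5 = 5 ≡ 5 (mod 11).
Step 5: correct position 2: c_2 = r_2 − e = 2 − 5 ≡ 8 (mod 11). Hence c = [7, 8, 2, 1, 3].
  Check: interpolating c through the α_i gives m(x) = 4 + 6·x (degree < 2) with m(α_i) = c_i for every i, so c is indeed a codeword.


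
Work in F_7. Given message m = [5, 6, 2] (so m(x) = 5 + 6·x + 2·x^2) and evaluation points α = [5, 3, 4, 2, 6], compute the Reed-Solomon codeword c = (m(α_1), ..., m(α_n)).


c = [1, 6, 5, 4, 1]

Message polynomial: m(x) = 5 + 6·x + 2·x^2 (mod 7).
For each evaluation point α_i, compute m(α_i) mod 7:
  α_1 = 5: Horner steps 2 → 2 → 1, so m(5) = 1.
  α_2 = 3: Horner steps 2 → 5 → 6, so m(3) = 6.
  α_3 = 4: Horner steps 2 → 0 → 5, so m(4) = 5.
  α_4 = 2: Horner steps 2 → 3 → 4, so m(2) = 4.
  α_5 = 6: Horner steps 2 → 4 → 1, so m(6) = 1.
Codeword c = [1, 6, 5, 4, 1] ∈ F_7^5.


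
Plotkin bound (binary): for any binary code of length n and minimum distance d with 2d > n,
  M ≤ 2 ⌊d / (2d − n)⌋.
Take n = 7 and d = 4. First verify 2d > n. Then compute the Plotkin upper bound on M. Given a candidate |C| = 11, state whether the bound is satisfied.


Plotkin bound M ≤ 8; given |C| = 11 > bound (violated).

Check applicability: 2d = 8, n = 7.
2d − n = 1 > 0, so Plotkin applies.
Compute d/(2d−n) = 4/1 ≈ 4.0000.
⌊d/(2d−n)⌋ = 4.
Plotkin bound: M ≤ 2·4 = 8.
Given |C| = 11, check: VIOLATED.
This |C| is above the Plotkin bound, so no binary code with n = 7, d = 4 and 11 codewords exists.


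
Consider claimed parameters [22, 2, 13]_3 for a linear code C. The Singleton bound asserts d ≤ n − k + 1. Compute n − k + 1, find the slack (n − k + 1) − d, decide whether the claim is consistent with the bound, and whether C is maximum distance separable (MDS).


Singleton RHS = n − k + 1 = 21, slack = 8, bound satisfied, not MDS.

Singleton bound: d ≤ n − k + 1.
Here n = 22, k = 2, so n − k + 1 = 21.
Given d = 13, check d ≤ 21: YES.
Slack = (n − k + 1) − d = 8.
The code is NOT MDS (slack = 8 > 0).
Description: the claimed parameters are [22, 2, 13]_3; such a code would be non-MDS.


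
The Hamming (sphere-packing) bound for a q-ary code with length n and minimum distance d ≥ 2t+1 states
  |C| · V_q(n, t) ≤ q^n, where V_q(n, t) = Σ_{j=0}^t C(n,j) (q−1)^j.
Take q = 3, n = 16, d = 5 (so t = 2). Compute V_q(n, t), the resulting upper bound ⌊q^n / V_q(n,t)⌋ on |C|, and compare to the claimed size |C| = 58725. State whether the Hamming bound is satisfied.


V_q(n, t) = 513, q^n = 43046721, Hamming bound = 83911, |C| = 58725 ≤ bound (satisfied).

Step 1: Compute V_q(n, t) = Σ_{j=0}^2 C(n, j) (q−1)^j.
  j = 0: C(16,0)·(2)^0 = 1·1 = 1.
  j = 1: C(16,1)·(2)^1 = 16·2 = 32.
  j = 2: C(16,2)·(2)^2 = 120·4 = 480.
  V_q(n, t) = 1 + 32 + 480 = 513.
Step 2: q^n = 3^16 = 43046721.
Step 3: Hamming bound ⌊q^n / V_q(n,t)⌋ = ⌊43046721/513⌋ = 83911.
Step 4: Compare |C| = 58725 to 83911: satisfied.
The claimed |C| lies below the Hamming bound.


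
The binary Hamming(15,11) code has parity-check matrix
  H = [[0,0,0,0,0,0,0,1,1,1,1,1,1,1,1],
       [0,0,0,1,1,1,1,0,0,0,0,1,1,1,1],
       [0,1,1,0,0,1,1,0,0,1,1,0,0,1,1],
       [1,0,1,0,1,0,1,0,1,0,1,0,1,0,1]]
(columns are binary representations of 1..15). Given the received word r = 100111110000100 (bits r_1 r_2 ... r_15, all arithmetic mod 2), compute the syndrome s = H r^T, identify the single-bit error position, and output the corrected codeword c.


s = (0, 1, 0, 0)^T, error position = 4, corrected codeword c = 100011110000100

Compute s = H r^T mod 2 one row at a time:
  s_1 = 1 + 0 + 0 + 0 + 0 + 1 + 0 + 0 = 2 ≡ 0 (mod 2).
  s_2 = 1 + 1 + 1 + 1 + 0 + 1 + 0 + 0 = 5 ≡ 1 (mod 2).
  s_3 = 0 + 0 + 1 + 1 + 0 + 0 + 0 + 0 = 2 ≡ 0 (mod 2).
  s_4 = 1 + 0 + 1 + 1 + 0 + 0 + 1 + 0 = 4 ≡ 0 (mod 2).
s = (0, 1, 0, 0)^T — this equals column 4 of H (binary 0100), so error is at position 4.
Correct: flip bit 4 of r = 100111110000100 to get c = 100011110000100.


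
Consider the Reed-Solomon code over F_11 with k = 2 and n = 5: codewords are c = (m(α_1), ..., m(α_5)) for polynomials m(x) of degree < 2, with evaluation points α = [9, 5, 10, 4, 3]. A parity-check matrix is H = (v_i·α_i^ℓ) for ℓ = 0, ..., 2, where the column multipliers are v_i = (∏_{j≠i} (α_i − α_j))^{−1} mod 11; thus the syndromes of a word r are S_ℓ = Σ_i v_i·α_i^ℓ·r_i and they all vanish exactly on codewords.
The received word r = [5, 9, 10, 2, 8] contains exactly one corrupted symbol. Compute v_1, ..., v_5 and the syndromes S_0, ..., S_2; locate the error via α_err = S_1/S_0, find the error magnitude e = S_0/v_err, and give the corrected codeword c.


S = (5, 3, 4), error at position 2, error magnitude e = 2, c = [5, 7, 10, 2, 8].

Step 1: column multipliers v_i = (∏_{j≠i}(α_i − α_j))^{−1} mod 11.
  i = 1 (α = 9): (9−5)(9−10)(9−4)(9−3) = 4·(−1)·5·6 = −120 ≡ 1, so v_1 = 1^{−1} = 1 (mod 11).
  i = 2 (α = 5): (5−9)(5−10)(5−4)(5−3) = (−4)·(−5)·1·2 = 40 ≡ 7, so v_2 = 7^{−1} = 8 (mod 11).
  i = 3 (α = 10): (10−9)(10−5)(10−4)(10−3) = 1·5·6·7 = 210 ≡ 1, so v_3 = 1^{−1} = 1 (mod 11).
  i = 4 (α = 4): (4−9)(4−5)(4−10)(4−3) = (−5)·(−1)·(−6)·1 = −30 ≡ 3, so v_4 = 3^{−1} = 4 (mod 11).
  i = 5 (α = 3): (3−9)(3−5)(3−10)(3−4) = (−6)·(−2)·(−7)·(−1) = 84 ≡ 7, so v_5 = 7^{−1} = 8 (mod 11).
  v = [1, 8, 1, 4, 8].
Step 2: syndromes of r = [5, 9, 10, 2, 8] (all sums mod 11).
  S_0 = Σ v_i r_i = 1·5 + 8·9 + 1·10 + 4·2 + 8·8 = 159 ≡ 5.
  S_1 = Σ v_i α_i r_i = 1·9·5 + 8·5·9 + 1·10·10 + 4·4·2 + 8·3·8 = 729 ≡ 3.
  α_i^2 mod 11 = [4, 3, 1, 5, 9].
  S_2 = Σ v_i α_i^2 r_i = 1·4·5 + 8·3·9 + 1·1·10 + 4·5·2 + 8·9·8 = 862 ≡ 4.
  S = (5, 3, 4) ≠ 0, so r is not a codeword (an error is present).
Step 3: locate the error. For a single error e at position i, S_ℓ = v_i·e·α_i^ℓ, so α_err = S_1/S_0.
  S_0^{−1} = 5^{−1} = 9 (mod 11), so α_err = 3·9 = 27 ≡ 5 = α_2. Error position i = 2.
  Consistency check: S_2/S_1 = 4·4 = 16 ≡ 5 = α_err ✓ (single-error assumption holds).
Step 4: error magnitude e = S_0/v_2 = S_0·∏_{j≠2}(α_2 − α_j) = 5·7 = 35 ≡ 2 (mod 11).
Step 5: correct position 2: c_2 = r_2 − e = 9 − 2 ≡ 7 (mod 11). Hence c = [5, 7, 10, 2, 8].
  Check: interpolating c through the α_i gives m(x) = 4 + 5·x (degree < 2) with m(α_i) = c_i for every i, so c is indeed a codeword.


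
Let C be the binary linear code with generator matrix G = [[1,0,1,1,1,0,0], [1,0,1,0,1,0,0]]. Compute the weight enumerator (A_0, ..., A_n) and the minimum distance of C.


Weight distribution: A_0 = 1, A_1 = 1, A_3 = 1, A_4 = 1. Minimum distance d = 1.

Enumerate all 2^2 = 4 messages m ∈ F_2^2.
For each, compute codeword c = mG in F_2^7, then tally its weight.
  m = 00 → c = 0000000, weight = 0.
  m = 10 → c = 1011100, weight = 4.
  m = 01 → c = 1010100, weight = 3.
  m = 11 → c = 0001000, weight = 1.
Tally weights:
  weight 0: 1 codewords.
  weight 1: 1 codewords.
  weight 3: 1 codewords.
  weight 4: 1 codewords.
Minimum distance d = smallest w > 0 with A_w > 0 = 1.
Sanity: Σ A_w = 4 = 2^2 = 4 ✓.


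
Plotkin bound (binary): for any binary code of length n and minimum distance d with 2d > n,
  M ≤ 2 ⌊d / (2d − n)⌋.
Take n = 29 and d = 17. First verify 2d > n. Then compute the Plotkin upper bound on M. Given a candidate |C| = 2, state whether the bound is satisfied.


Plotkin bound M ≤ 6; given |C| = 2 ≤ bound (satisfied).

Check applicability: 2d = 34, n = 29.
2d − n = 5 > 0, so Plotkin applies.
Compute d/(2d−n) = 17/5 ≈ 3.4000.
⌊d/(2d−n)⌋ = 3.
Plotkin bound: M ≤ 2·3 = 6.
Given |C| = 2, check: satisfied.
This |C| is below the Plotkin bound.
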